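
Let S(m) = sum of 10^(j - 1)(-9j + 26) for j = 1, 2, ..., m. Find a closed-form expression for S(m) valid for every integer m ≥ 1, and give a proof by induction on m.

We claim S(m) = 10^m(-m + 3) - 3 for all m ≥ 1.
When m = 1: S(1) = 17, and the closed form gives 17. They agree.
Inductive step: suppose the statement holds for some j ≥ 1, so S(j) = 10^j(-j + 3) - 3.
Then S(j+1) = S(j) + (10^j(-9j + 17)) = (10^j(-j + 3) - 3) + (10^j(-9j + 17)).
Simplifying, S(j+1) = -10·10^j·j + 20·10^j - 3 = 10^(j+1)(-(j+1) + 3) - 3,
which is the closed form with m = j+1.
This completes the induction.

S(m) = 10^m(-m + 3) - 3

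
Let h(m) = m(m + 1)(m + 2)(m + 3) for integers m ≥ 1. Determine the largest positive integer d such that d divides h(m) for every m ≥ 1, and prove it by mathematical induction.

d = 24

Computing the first values: h(1) = 24 and h(2) = 120; gcd(24, 120) = 24, so d ≤ 24.
We prove 24 | m(m + 1)(m + 2)(m + 3) for all m ≥ 1 by induction on m.
Base step (m = 1): h(1) = 24 = 24·(1), so 24 | h(1).
Suppose the result is true for m = i, i.e. 24 | h(i). Then
h(i+1) − h(i) = (i+1)·(i+2)·(i+3)·(i+4) − i·(i+1)·(i+2)·(i+3) = (i+1)·(i+2)·(i+3)·[(i+4) − i] = 4·(i+1)·(i+2)·(i+3). The product of 3 consecutive integers is divisible by (3)! = 6, so h(i+1) − h(i) is divisible by 4·6 = 24. By the inductive hypothesis 24 | h(i), hence 24 | h(i+1).
Hence, by induction on m, the claim holds for every m ≥ 1.
Therefore the largest such d is 24.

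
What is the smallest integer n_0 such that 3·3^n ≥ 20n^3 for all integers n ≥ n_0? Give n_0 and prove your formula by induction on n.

n_0 = 8

At n = 7: 6561 < 6860, so the inequality fails and n_0 ≥ 8. We prove 3·3^n ≥ 20n^3 for all n ≥ 8.
When n = 8: 3·3^n = 19683 and 20n^3 = 10240, so 19683 ≥ 10240.
For the inductive step, assume it holds for an arbitrary k ≥ 8, so 3·3^k ≥ 20k^3.
Then 3·3^(k + 1) = 3·(3·3^k) ≥ 3·(20k^3).
Also, for k ≥ 8 we have 3·(20k^3) ≥ 20(k+1)^3, since 3 ≥ (1 + 1/k)^3 for all k ≥ 8.
Combining, 3·3^(k + 1) ≥ 20(k+1)^3.
By the principle of mathematical induction, the result holds for all n ≥ 8.
Hence the smallest such n_0 is 8.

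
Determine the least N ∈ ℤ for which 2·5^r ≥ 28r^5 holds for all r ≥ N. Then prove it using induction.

At r = 8: 781250 < 917504, so the inequality fails and N ≥ 9. We prove 2·5^r ≥ 28r^5 for all r ≥ 9.
Base step (r = 9): 2·5^r = 3906250 and 28r^5 = 1653372, so 3906250 ≥ 1653372.
Suppose the result is true for r = i, so 2·5^i ≥ 28i^5.
Then 2·5^(i + 1) = 5·(2·5^i) ≥ 5·(28i^5).
Also, for i ≥ 9 we have 5·(28i^5) ≥ 28(i+1)^5, since 5 ≥ (1 + 1/i)^5 for all i ≥ 9.
Combining, 2·5^(i + 1) ≥ 28(i+1)^5.
By induction, the statement is established for all r ≥ 9.
Hence the smallest such N is 9.

N = 9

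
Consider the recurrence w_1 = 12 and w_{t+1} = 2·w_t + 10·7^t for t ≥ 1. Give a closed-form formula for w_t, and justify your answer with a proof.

Computing the first terms: w_1 = 12, w_2 = 94, w_3 = 678. This suggests w_t = -2^t + 2·7^t.
When t = 1: the formula gives 12 = 12 = w_1.
Suppose the result is true for t = m, so w_m = -2^m + 2·7^m.
Then w_{m+1} = 2·w_m + 10·7^m = 2·(-2^m + 2·7^m) + 10·7^m = -2^(m + 1) + 2·7^(m + 1),
which is the claimed formula at t = m+1.
This completes the induction.

w_t = -2^t + 2·7^t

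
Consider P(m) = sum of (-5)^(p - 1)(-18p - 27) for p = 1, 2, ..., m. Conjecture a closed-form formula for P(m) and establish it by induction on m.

We claim P(m) = (-5)^m(3m + 5) - 5 for all m ≥ 1.
When m = 1: P(1) = -45, and the closed form gives -45. They agree.
Inductive step: suppose the statement holds for some p ≥ 1, so P(p) = (-5)^p(3p + 5) - 5.
Then P(p+1) = P(p) + ((-5)^p(-18p - 45)) = ((-5)^p(3p + 5) - 5) + ((-5)^p(-18p - 45)).
Simplifying, P(p+1) = -15(-5)^p·p - 40(-5)^p - 5 = (-5)^(p+1)(3(p+1) + 5) - 5,
which is the closed form with m = p+1.
This completes the induction.

P(m) = (-5)^m(3m + 5) - 5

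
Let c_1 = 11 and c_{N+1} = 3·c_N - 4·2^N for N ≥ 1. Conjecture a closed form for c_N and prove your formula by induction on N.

c_N = 2^(N + 2) + 3^N

Computing the first terms: c_1 = 11, c_2 = 25, c_3 = 59. This suggests c_N = 2^(N + 2) + 3^N.
For the base case N = 1: the formula gives 11 = 11 = c_1.
Suppose the result is true for N = j, so c_j = 2^(j + 2) + 3^j.
Then c_{j+1} = 3·c_j - 4·2^j = 3·(2^(j + 2) + 3^j) - 4·2^j = 2^(j + 3) + 3^(j + 1) = 2^((j+1) + 2) + 3^(j+1),
which is the claimed formula at N = j+1.
By induction, the statement is established for all N ≥ 1.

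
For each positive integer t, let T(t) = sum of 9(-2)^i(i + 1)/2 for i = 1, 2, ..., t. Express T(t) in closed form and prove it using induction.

T(t) = (-2)^t(3t + 4) - 4

We claim T(t) = (-2)^t(3t + 4) - 4 for all t ≥ 1.
For the base case t = 1: T(1) = -18, and the closed form gives -18. They agree.
Inductive step: suppose the statement holds for some i ≥ 1, so T(i) = (-2)^i(3i + 4) - 4.
Then T(i+1) = T(i) + (9(-2)^i(-i - 2)) = ((-2)^i(3i + 4) - 4) + (9(-2)^i(-i - 2)).
Simplifying, T(i+1) = -6(-2)^i·i - 14(-2)^i - 4 = (-2)^(i+1)(3(i+1) + 4) - 4,
which is the closed form with t = i+1.
By the principle of mathematical induction, the result holds for all t ≥ 1.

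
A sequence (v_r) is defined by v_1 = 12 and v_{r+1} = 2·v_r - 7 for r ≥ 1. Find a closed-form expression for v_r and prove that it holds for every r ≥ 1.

v_r = 5·2^(r - 1) + 7

Computing the first terms: v_1 = 12, v_2 = 17, v_3 = 27. This suggests v_r = 5·2^(r - 1) + 7.
For the base case r = 1: the formula gives 12 = 12 = v_1.
Suppose the result is true for r = k, so v_k = 5·2^(k - 1) + 7.
Then v_{k+1} = 2·v_k - 7 = 2·(5·2^(k - 1) + 7) - 7 = 5·2^k + 7 = 5·2^((k+1) - 1) + 7,
which is the claimed formula at r = k+1.
Hence, by induction on r, the claim holds for every r ≥ 1.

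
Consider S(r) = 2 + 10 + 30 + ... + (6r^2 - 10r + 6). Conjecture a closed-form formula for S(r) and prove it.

S(r) = 2r(r^2 - r + 1)

We claim S(r) = 2r(r^2 - r + 1) for all r ≥ 1.
When r = 1: S(1) = 2, and the closed form gives 2. They agree.
Inductive step: assume the claim holds for r = k, so S(k) = 2k(k^2 - k + 1).
Then S(k+1) = S(k) + (6k^2 + 2k + 2) = (2k(k^2 - k + 1)) + (6k^2 + 2k + 2).
Simplifying, S(k+1) = 2(k + 1)(k^2 + k + 1) = 2(k+1)((k+1)^2 - (k+1) + 1),
which is the closed form with r = k+1.
This completes the induction.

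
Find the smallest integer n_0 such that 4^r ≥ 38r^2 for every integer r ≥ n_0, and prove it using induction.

At r = 4: 256 < 608, so the inequality fails and n_0 ≥ 5. We prove 4^r ≥ 38r^2 for all r ≥ 5.
Base step (r = 5): 4^r = 1024 and 38r^2 = 950, so 1024 ≥ 950.
Inductive step: suppose the statement holds for some k ≥ 5, so 4^k ≥ 38k^2.
Then 4^(k + 1) = 4·(4^k) ≥ 4·(38k^2).
Also, for k ≥ 5 we have 4·(38k^2) ≥ 38(k+1)^2, since 4 ≥ (1 + 1/k)^2 for all k ≥ 5.
Combining, 4^(k + 1) ≥ 38(k+1)^2.
By the principle of mathematical induction, the result holds for all r ≥ 5.
Hence the smallest such n_0 is 5.

n_0 = 5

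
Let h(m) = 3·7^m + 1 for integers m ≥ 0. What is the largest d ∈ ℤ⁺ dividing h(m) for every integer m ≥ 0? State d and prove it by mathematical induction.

d = 2

Computing the first values: h(0) = 4 and h(1) = 22; gcd(4, 22) = 2, so d ≤ 2.
We prove 2 | 3·7^m + 1 for all m ≥ 0 by induction on m.
Base step (m = 0): h(0) = 4 = 2·(2), so 2 | h(0).
Inductive step: assume the claim holds for m = k, i.e. 2 | h(k). Then
h(k+1) = 3·7^(k+1) + 1 = 7·(3·7^k + 1) - 6 = 7·h(k) - 6. The first term is divisible by 2 by the inductive hypothesis, and -6 is divisible by 2. Hence 2 | h(k+1).
By induction, the statement is established for all m ≥ 0.
Therefore the largest such d is 2.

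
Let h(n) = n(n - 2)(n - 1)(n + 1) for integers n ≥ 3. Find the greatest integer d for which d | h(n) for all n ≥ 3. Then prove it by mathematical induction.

Computing the first values: h(3) = 24 and h(4) = 120; gcd(24, 120) = 24, so d ≤ 24.
We prove 24 | n(n - 2)(n - 1)(n + 1) for all n ≥ 3 by induction on n.
Base step (n = 3): h(3) = 24 = 24·(1), so 24 | h(3).
Inductive step: suppose the statement holds for some j ≥ 3, i.e. 24 | h(j). Then
h(j+1) − h(j) = (j-1)·j·(j+1)·(j+2) − (j-2)·(j-1)·j·(j+1) = (j-1)·j·(j+1)·[(j+2) − (j-2)] = 4·(j-1)·j·(j+1). The product of 3 consecutive integers is divisible by (3)! = 6, so h(j+1) − h(j) is divisible by 4·6 = 24. By the inductive hypothesis 24 | h(j), hence 24 | h(j+1).
Hence, by induction on n, the claim holds for every n ≥ 3.
Therefore the largest such d is 24.

d = 24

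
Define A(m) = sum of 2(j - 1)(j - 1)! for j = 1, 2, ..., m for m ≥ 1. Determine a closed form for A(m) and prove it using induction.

We claim A(m) = 2m! - 2 for all m ≥ 1.
Base case (m = 1): A(1) = 0, and the closed form gives 0. They agree.
Inductive step: suppose the statement holds for some j ≥ 1, so A(j) = 2j! - 2.
Then A(j+1) = A(j) + (2j·j!) = (2j! - 2) + (2j·j!).
Simplifying, A(j+1) = 2(j+1)! - 2,
which is the closed form with m = j+1.
By the principle of mathematical induction, the result holds for all m ≥ 1.

A(m) = 2m! - 2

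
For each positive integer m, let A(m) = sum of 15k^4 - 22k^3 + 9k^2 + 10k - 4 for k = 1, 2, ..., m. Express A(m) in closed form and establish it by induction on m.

A(m) = m(3m^4 + 2m^3 - 3m^2 + 4m + 2)

We claim A(m) = m(3m^4 + 2m^3 - 3m^2 + 4m + 2) for all m ≥ 1.
When m = 1: A(1) = 8, and the closed form gives 8. They agree.
Suppose the result is true for m = k, so A(k) = k(3k^4 + 2k^3 - 3k^2 + 4k + 2).
Then A(k+1) = A(k) + (15k^4 + 38k^3 + 33k^2 + 22k + 8) = (k(3k^4 + 2k^3 - 3k^2 + 4k + 2)) + (15k^4 + 38k^3 + 33k^2 + 22k + 8).
Simplifying, A(k+1) = (k + 1)(3k^4 + 14k^3 + 21k^2 + 16k + 8) = (k+1)(3(k+1)^4 + 2(k+1)^3 - 3(k+1)^2 + 4(k+1) + 2),
which is the closed form with m = k+1.
Hence, by induction on m, the claim holds for every m ≥ 1.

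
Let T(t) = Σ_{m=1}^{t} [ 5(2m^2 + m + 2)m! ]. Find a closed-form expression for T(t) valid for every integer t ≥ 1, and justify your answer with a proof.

We claim T(t) = (10t + 5)(t + 1)! - 5 for all t ≥ 1.
Base step (t = 1): T(1) = 25, and the closed form gives 25. They agree.
For the inductive step, assume it holds for an arbitrary m ≥ 1, so T(m) = (10m + 5)(m + 1)! - 5.
Then T(m+1) = T(m) + (5(2m^2 + 5m + 5)(m + 1)!) = ((10m + 5)(m + 1)! - 5) + (5(2m^2 + 5m + 5)(m + 1)!).
Simplifying, T(m+1) = (10(m+1) + 5)((m+1) + 1)! - 5,
which is the closed form with t = m+1.
By the principle of mathematical induction, the result holds for all t ≥ 1.

T(t) = (10t + 5)(t + 1)! - 5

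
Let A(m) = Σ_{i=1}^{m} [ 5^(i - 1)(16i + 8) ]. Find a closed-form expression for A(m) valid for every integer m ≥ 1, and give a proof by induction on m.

We claim A(m) = 5^m(4m + 1) - 1 for all m ≥ 1.
When m = 1: A(1) = 24, and the closed form gives 24. They agree.
Suppose the result is true for m = i, so A(i) = 5^i(4i + 1) - 1.
Then A(i+1) = A(i) + (5^i(16i + 24)) = (5^i(4i + 1) - 1) + (5^i(16i + 24)).
Simplifying, A(i+1) = 20·5^i·i + 25·5^i - 1 = 5^(i+1)(4(i+1) + 1) - 1,
which is the closed form with m = i+1.
Hence, by induction on m, the claim holds for every m ≥ 1.

A(m) = 5^m(4m + 1) - 1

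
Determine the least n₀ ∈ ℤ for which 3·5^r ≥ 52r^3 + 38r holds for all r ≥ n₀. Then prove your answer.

n₀ = 5

At r = 4: 1875 < 3480, so the inequality fails and n₀ ≥ 5. We prove 3·5^r ≥ 52r^3 + 38r for all r ≥ 5.
Base step (r = 5): 3·5^r = 9375 and 52r^3 + 38r = 6690, so 9375 ≥ 6690.
Inductive step: suppose the statement holds for some k ≥ 5, so 3·5^k ≥ 52k^3 + 38k.
Then 3·5^(k + 1) = 5·(3·5^k) ≥ 5·(52k^3 + 38k).
Also, for k ≥ 5 we have 5·(52k^3 + 38k) ≥ 52(k+1)^3 + 38(k+1), since 5·(52k^3 + 38k) − (52(k+1)^3 + 38(k+1)) = 208k^3 - 156k^2 - 4k - 90, which is nonnegative for all k ≥ 5.
Combining, 3·5^(k + 1) ≥ 52(k+1)^3 + 38(k+1).
Hence, by induction on r, the claim holds for every r ≥ 5.
Hence the smallest such n₀ is 5.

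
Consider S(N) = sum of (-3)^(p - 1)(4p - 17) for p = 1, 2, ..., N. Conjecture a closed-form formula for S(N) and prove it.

We claim S(N) = (-3)^N(-N + 4) - 4 for all N ≥ 1.
For the base case N = 1: S(1) = -13, and the closed form gives -13. They agree.
Inductive step: suppose the statement holds for some p ≥ 1, so S(p) = (-3)^p(-p + 4) - 4.
Then S(p+1) = S(p) + ((-3)^p(4p - 13)) = ((-3)^p(-p + 4) - 4) + ((-3)^p(4p - 13)).
Simplifying, S(p+1) = 3(-3)^p·p - 9(-3)^p - 4 = (-3)^(p+1)(-(p+1) + 4) - 4,
which is the closed form with N = p+1.
This completes the induction.

S(N) = (-3)^N(-N + 4) - 4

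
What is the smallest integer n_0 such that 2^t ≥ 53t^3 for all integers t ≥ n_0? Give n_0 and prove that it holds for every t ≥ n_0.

n_0 = 19

At t = 18: 262144 < 309096, so the inequality fails and n_0 ≥ 19. We prove 2^t ≥ 53t^3 for all t ≥ 19.
When t = 19: 2^t = 524288 and 53t^3 = 363527, so 524288 ≥ 363527.
Suppose the result is true for t = j, so 2^j ≥ 53j^3.
Then 2^(j + 1) = 2·(2^j) ≥ 2·(53j^3).
Also, for j ≥ 19 we have 2·(53j^3) ≥ 53(j+1)^3, since 2 ≥ (1 + 1/j)^3 for all j ≥ 19.
Combining, 2^(j + 1) ≥ 53(j+1)^3.
By the principle of mathematical induction, the result holds for all t ≥ 19.
Hence the smallest such n_0 is 19.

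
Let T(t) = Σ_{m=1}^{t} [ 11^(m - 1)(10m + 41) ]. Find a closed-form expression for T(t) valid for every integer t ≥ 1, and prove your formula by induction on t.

T(t) = 11^t(t + 4) - 4

We claim T(t) = 11^t(t + 4) - 4 for all t ≥ 1.
When t = 1: T(1) = 51, and the closed form gives 51. They agree.
Inductive step: assume the claim holds for t = m, so T(m) = 11^m(m + 4) - 4.
Then T(m+1) = T(m) + (11^m(10m + 51)) = (11^m(m + 4) - 4) + (11^m(10m + 51)).
Simplifying, T(m+1) = 11·11^m·m + 55·11^m - 4 = 11^(m+1)((m+1) + 4) - 4,
which is the closed form with t = m+1.
This completes the induction.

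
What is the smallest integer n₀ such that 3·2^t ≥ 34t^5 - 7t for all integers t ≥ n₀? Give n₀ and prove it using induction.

n₀ = 28

At t = 27: 402653184 < 487862649, so the inequality fails and n₀ ≥ 28. We prove 3·2^t ≥ 34t^5 - 7t for all t ≥ 28.
Base step (t = 28): 3·2^t = 805306368 and 34t^5 - 7t = 585152316, so 805306368 ≥ 585152316.
Inductive step: suppose the statement holds for some j ≥ 28, so 3·2^j ≥ 34j^5 - 7j.
Then 3·2^(j + 1) = 2·(3·2^j) ≥ 2·(34j^5 - 7j).
Also, for j ≥ 28 we have 2·(34j^5 - 7j) ≥ 34(j+1)^5 - 7(j+1), since 2·(34j^5 - 7j) − (34(j+1)^5 - 7(j+1)) = 34j^5 - 170j^4 - 340j^3 - 340j^2 - 177j - 27, which is nonnegative for all j ≥ 28.
Combining, 3·2^(j + 1) ≥ 34(j+1)^5 - 7(j+1).
Hence, by induction on t, the claim holds for every t ≥ 28.
Hence the smallest such n₀ is 28.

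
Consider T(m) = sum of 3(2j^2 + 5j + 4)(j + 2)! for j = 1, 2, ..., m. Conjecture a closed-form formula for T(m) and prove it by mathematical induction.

T(m) = (6m + 3)(m + 3)! - 18

We claim T(m) = (6m + 3)(m + 3)! - 18 for all m ≥ 1.
Base step (m = 1): T(1) = 198, and the closed form gives 198. They agree.
For the inductive step, assume it holds for an arbitrary j ≥ 1, so T(j) = (6j + 3)(j + 3)! - 18.
Then T(j+1) = T(j) + (3(2j^2 + 9j + 11)(j + 3)!) = ((6j + 3)(j + 3)! - 18) + (3(2j^2 + 9j + 11)(j + 3)!).
Simplifying, T(j+1) = (6(j+1) + 3)((j+1) + 3)! - 18,
which is the closed form with m = j+1.
By induction, the statement is established for all m ≥ 1.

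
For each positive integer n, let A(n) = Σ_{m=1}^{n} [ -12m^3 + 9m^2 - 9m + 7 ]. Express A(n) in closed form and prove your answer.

A(n) = -n(3n^3 + 3n^2 + 3n - 4)

We claim A(n) = -n(3n^3 + 3n^2 + 3n - 4) for all n ≥ 1.
For the base case n = 1: A(1) = -5, and the closed form gives -5. They agree.
Suppose the result is true for n = m, so A(m) = m(-3m^3 - 3m^2 - 3m + 4).
Then A(m+1) = A(m) + (-12m^3 - 27m^2 - 27m - 5) = (m(-3m^3 - 3m^2 - 3m + 4)) + (-12m^3 - 27m^2 - 27m - 5).
Simplifying, A(m+1) = -(m + 1)(3m^3 + 12m^2 + 18m + 5) = -(m+1)(3(m+1)^3 + 3(m+1)^2 + 3(m+1) - 4),
which is the closed form with n = m+1.
By the principle of mathematical induction, the result holds for all n ≥ 1.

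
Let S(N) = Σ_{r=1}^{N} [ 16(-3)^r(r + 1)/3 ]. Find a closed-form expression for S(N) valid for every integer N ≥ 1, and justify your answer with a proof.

We claim S(N) = (-3)^N(4N + 5) - 5 for all N ≥ 1.
When N = 1: S(1) = -32, and the closed form gives -32. They agree.
Inductive step: assume the claim holds for N = r, so S(r) = (-3)^r(4r + 5) - 5.
Then S(r+1) = S(r) + (16(-3)^r(-r - 2)) = ((-3)^r(4r + 5) - 5) + (16(-3)^r(-r - 2)).
Simplifying, S(r+1) = -12(-3)^r·r - 27(-3)^r - 5 = (-3)^(r+1)(4(r+1) + 5) - 5,
which is the closed form with N = r+1.
By the principle of mathematical induction, the result holds for all N ≥ 1.

S(N) = (-3)^N(4N + 5) - 5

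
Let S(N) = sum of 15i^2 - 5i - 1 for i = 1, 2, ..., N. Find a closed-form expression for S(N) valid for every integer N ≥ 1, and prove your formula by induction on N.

S(N) = N(5N^2 + 5N - 1)

We claim S(N) = N(5N^2 + 5N - 1) for all N ≥ 1.
Base step (N = 1): S(1) = 9, and the closed form gives 9. They agree.
For the inductive step, assume it holds for an arbitrary i ≥ 1, so S(i) = i(5i^2 + 5i - 1).
Then S(i+1) = S(i) + (15i^2 + 25i + 9) = (i(5i^2 + 5i - 1)) + (15i^2 + 25i + 9).
Simplifying, S(i+1) = (i + 1)(5i^2 + 15i + 9) = (i+1)(5(i+1)^2 + 5(i+1) - 1),
which is the closed form with N = i+1.
This completes the induction.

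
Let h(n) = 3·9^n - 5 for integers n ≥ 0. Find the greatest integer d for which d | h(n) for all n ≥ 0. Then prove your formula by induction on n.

Computing the first values: h(0) = -2 and h(1) = 22; gcd(-2, 22) = 2, so d ≤ 2.
We prove 2 | 3·9^n - 5 for all n ≥ 0 by induction on n.
When n = 0: h(0) = -2 = 2·(-1), so 2 | h(0).
Inductive step: suppose the statement holds for some p ≥ 0, i.e. 2 | h(p). Then
h(p+1) = 3·9^(p+1) - 5 = 9·(3·9^p - 5) + 40 = 9·h(p) + 40. The first term is divisible by 2 by the inductive hypothesis, and 40 is divisible by 2. Hence 2 | h(p+1).
By induction, the statement is established for all n ≥ 0.
Therefore the largest such d is 2.

d = 2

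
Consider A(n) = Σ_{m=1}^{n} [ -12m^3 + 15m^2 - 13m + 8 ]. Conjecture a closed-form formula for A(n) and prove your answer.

A(n) = -n(3n^3 + n^2 + 2n - 4)

We claim A(n) = -n(3n^3 + n^2 + 2n - 4) for all n ≥ 1.
Base step (n = 1): A(1) = -2, and the closed form gives -2. They agree.
For the inductive step, assume it holds for an arbitrary m ≥ 1, so A(m) = m(-3m^3 - m^2 - 2m + 4).
Then A(m+1) = A(m) + (-12m^3 - 21m^2 - 19m - 2) = (m(-3m^3 - m^2 - 2m + 4)) + (-12m^3 - 21m^2 - 19m - 2).
Simplifying, A(m+1) = -(m + 1)(3m^3 + 10m^2 + 13m + 2) = -(m+1)(3(m+1)^3 + (m+1)^2 + 2(m+1) - 4),
which is the closed form with n = m+1.
By the principle of mathematical induction, the result holds for all n ≥ 1.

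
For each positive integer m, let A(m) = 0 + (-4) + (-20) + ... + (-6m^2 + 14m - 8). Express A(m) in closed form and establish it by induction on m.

We claim A(m) = -2m(m - 1)^2 for all m ≥ 1.
When m = 1: A(1) = 0, and the closed form gives 0. They agree.
For the inductive step, assume it holds for an arbitrary j ≥ 1, so A(j) = 2j(-j^2 + 2j - 1).
Then A(j+1) = A(j) + (2j(-3j + 1)) = (2j(-j^2 + 2j - 1)) + (2j(-3j + 1)).
Simplifying, A(j+1) = -2j^2·(j + 1) = -2(j+1)((j+1) - 1)^2,
which is the closed form with m = j+1.
This completes the induction.

A(m) = -2m(m - 1)^2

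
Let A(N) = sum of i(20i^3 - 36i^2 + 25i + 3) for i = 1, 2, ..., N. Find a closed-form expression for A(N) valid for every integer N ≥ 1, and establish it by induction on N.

A(N) = N(N + 1)(4N^3 - 3N^2 + 5)

We claim A(N) = N(N + 1)(4N^3 - 3N^2 + 5) for all N ≥ 1.
Base step (N = 1): A(1) = 12, and the closed form gives 12. They agree.
Inductive step: assume the claim holds for N = i, so A(i) = i(4i^4 + i^3 - 3i^2 + 5i + 5).
Then A(i+1) = A(i) + (20i^4 + 44i^3 + 37i^2 + 25i + 12) = (i(4i^4 + i^3 - 3i^2 + 5i + 5)) + (20i^4 + 44i^3 + 37i^2 + 25i + 12).
Simplifying, A(i+1) = (i + 1)(i + 2)(4i^3 + 9i^2 + 6i + 6) = (i+1)((i+1) + 1)(4(i+1)^3 - 3(i+1)^2 + 5),
which is the closed form with N = i+1.
By the principle of mathematical induction, the result holds for all N ≥ 1.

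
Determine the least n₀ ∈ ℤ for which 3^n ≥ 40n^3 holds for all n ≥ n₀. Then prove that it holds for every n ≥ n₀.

At n = 9: 19683 < 29160, so the inequality fails and n₀ ≥ 10. We prove 3^n ≥ 40n^3 for all n ≥ 10.
Base case (n = 10): 3^n = 59049 and 40n^3 = 40000, so 59049 ≥ 40000.
For the inductive step, assume it holds for an arbitrary m ≥ 10, so 3^m ≥ 40m^3.
Then 3^(m + 1) = 3·(3^m) ≥ 3·(40m^3).
Also, for m ≥ 10 we have 3·(40m^3) ≥ 40(m+1)^3, since 3 ≥ (1 + 1/m)^3 for all m ≥ 10.
Combining, 3^(m + 1) ≥ 40(m+1)^3.
Hence, by induction on n, the claim holds for every n ≥ 10.
Hence the smallest such n₀ is 10.

n₀ = 10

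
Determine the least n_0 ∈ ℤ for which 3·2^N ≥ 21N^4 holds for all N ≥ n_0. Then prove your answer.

At N = 20: 3145728 < 3360000, so the inequality fails and n_0 ≥ 21. We prove 3·2^N ≥ 21N^4 for all N ≥ 21.
When N = 21: 3·2^N = 6291456 and 21N^4 = 4084101, so 6291456 ≥ 4084101.
For the inductive step, assume it holds for an arbitrary k ≥ 21, so 3·2^k ≥ 21k^4.
Then 3·2^(k + 1) = 2·(3·2^k) ≥ 2·(21k^4).
Also, for k ≥ 21 we have 2·(21k^4) ≥ 21(k+1)^4, since 2 ≥ (1 + 1/k)^4 for all k ≥ 21.
Combining, 3·2^(k + 1) ≥ 21(k+1)^4.
This completes the induction.
Hence the smallest such n_0 is 21.

n_0 = 21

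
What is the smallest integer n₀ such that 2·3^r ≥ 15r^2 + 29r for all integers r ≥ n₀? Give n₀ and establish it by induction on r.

At r = 5: 486 < 520, so the inequality fails and n₀ ≥ 6. We prove 2·3^r ≥ 15r^2 + 29r for all r ≥ 6.
For the base case r = 6: 2·3^r = 1458 and 15r^2 + 29r = 714, so 1458 ≥ 714.
Suppose the result is true for r = p, so 2·3^p ≥ 15p^2 + 29p.
Then 2·3^(p + 1) = 3·(2·3^p) ≥ 3·(15p^2 + 29p).
Also, for p ≥ 6 we have 3·(15p^2 + 29p) ≥ 15(p+1)^2 + 29(p+1), since 3·(15p^2 + 29p) − (15(p+1)^2 + 29(p+1)) = 30p^2 + 28p - 44, which is nonnegative for all p ≥ 6.
Combining, 2·3^(p + 1) ≥ 15(p+1)^2 + 29(p+1).
This completes the induction.
Hence the smallest such n₀ is 6.

n₀ = 6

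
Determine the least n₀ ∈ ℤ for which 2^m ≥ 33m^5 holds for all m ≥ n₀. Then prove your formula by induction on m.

At m = 29: 536870912 < 676867917, so the inequality fails and n₀ ≥ 30. We prove 2^m ≥ 33m^5 for all m ≥ 30.
For the base case m = 30: 2^m = 1073741824 and 33m^5 = 801900000, so 1073741824 ≥ 801900000.
For the inductive step, assume it holds for an arbitrary k ≥ 30, so 2^k ≥ 33k^5.
Then 2^(k + 1) = 2·(2^k) ≥ 2·(33k^5).
Also, for k ≥ 30 we have 2·(33k^5) ≥ 33(k+1)^5, since 2 ≥ (1 + 1/k)^5 for all k ≥ 30.
Combining, 2^(k + 1) ≥ 33(k+1)^5.
Hence, by induction on m, the claim holds for every m ≥ 30.
Hence the smallest such n₀ is 30.

n₀ = 30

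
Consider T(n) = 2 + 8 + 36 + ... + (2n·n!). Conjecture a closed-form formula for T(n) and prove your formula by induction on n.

T(n) = 2(n + 1)! - 2

We claim T(n) = 2(n + 1)! - 2 for all n ≥ 1.
For the base case n = 1: T(1) = 2, and the closed form gives 2. They agree.
Inductive step: assume the claim holds for n = j, so T(j) = 2(j + 1)! - 2.
Then T(j+1) = T(j) + (2(j + 1)(j + 1)!) = (2(j + 1)! - 2) + (2(j + 1)(j + 1)!).
Simplifying, T(j+1) = 2((j+1) + 1)! - 2,
which is the closed form with n = j+1.
This completes the induction.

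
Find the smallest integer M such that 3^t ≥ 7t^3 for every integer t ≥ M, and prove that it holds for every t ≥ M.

At t = 7: 2187 < 2401, so the inequality fails and M ≥ 8. We prove 3^t ≥ 7t^3 for all t ≥ 8.
Base step (t = 8): 3^t = 6561 and 7t^3 = 3584, so 6561 ≥ 3584.
Inductive step: suppose the statement holds for some p ≥ 8, so 3^p ≥ 7p^3.
Then 3^(p + 1) = 3·(3^p) ≥ 3·(7p^3).
Also, for p ≥ 8 we have 3·(7p^3) ≥ 7(p+1)^3, since 3 ≥ (1 + 1/p)^3 for all p ≥ 8.
Combining, 3^(p + 1) ≥ 7(p+1)^3.
This completes the induction.
Hence the smallest such M is 8.

M = 8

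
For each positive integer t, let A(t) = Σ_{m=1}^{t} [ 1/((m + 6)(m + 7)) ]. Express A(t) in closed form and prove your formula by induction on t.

We claim A(t) = t/(7(t + 7)) for all t ≥ 1.
Base step (t = 1): A(1) = 1/56, and the closed form gives 1/56. They agree.
Suppose the result is true for t = m, so A(m) = m/(7(m + 7)).
Then A(m+1) = A(m) + (1/((m + 7)(m + 8))) = (m/(7(m + 7))) + (1/((m + 7)(m + 8))).
Simplifying, A(m+1) = (m + 1)/(7(m + 8)) = (m+1)/(7((m+1) + 7)),
which is the closed form with t = m+1.
Hence, by induction on t, the claim holds for every t ≥ 1.

A(t) = t/(7(t + 7))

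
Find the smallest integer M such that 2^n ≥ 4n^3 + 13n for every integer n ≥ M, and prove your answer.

M = 14

At n = 13: 8192 < 8957, so the inequality fails and M ≥ 14. We prove 2^n ≥ 4n^3 + 13n for all n ≥ 14.
Base case (n = 14): 2^n = 16384 and 4n^3 + 13n = 11158, so 16384 ≥ 11158.
For the inductive step, assume it holds for an arbitrary p ≥ 14, so 2^p ≥ 4p^3 + 13p.
Then 2^(p + 1) = 2·(2^p) ≥ 2·(4p^3 + 13p).
Also, for p ≥ 14 we have 2·(4p^3 + 13p) ≥ 4(p+1)^3 + 13(p+1), since 2·(4p^3 + 13p) − (4(p+1)^3 + 13(p+1)) = 4p^3 - 12p^2 + p - 17, which is nonnegative for all p ≥ 14.
Combining, 2^(p + 1) ≥ 4(p+1)^3 + 13(p+1).
By induction, the statement is established for all n ≥ 14.
Hence the smallest such M is 14.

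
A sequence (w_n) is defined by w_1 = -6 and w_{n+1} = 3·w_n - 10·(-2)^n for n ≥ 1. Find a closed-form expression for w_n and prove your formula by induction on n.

w_n = -(-2)^(n + 1) - 2·3^(n - 1)

Computing the first terms: w_1 = -6, w_2 = 2, w_3 = -34. This suggests w_n = -(-2)^(n + 1) - 2·3^(n - 1).
Base step (n = 1): the formula gives -6 = -6 = w_1.
Suppose the result is true for n = j, so w_j = -(-2)^(j + 1) - 2·3^(j - 1).
Then w_{j+1} = 3·w_j - 10·(-2)^j = 3·(-(-2)^(j + 1) - 2·3^(j - 1)) - 10·(-2)^j = -(-2)^(j + 2) - 2·3^j = -(-2)^((j+1) + 1) - 2·3^((j+1) - 1),
which is the claimed formula at n = j+1.
By induction, the statement is established for all n ≥ 1.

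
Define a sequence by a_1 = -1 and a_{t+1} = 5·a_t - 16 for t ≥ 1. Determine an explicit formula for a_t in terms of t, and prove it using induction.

a_t = -5^t + 4

Computing the first terms: a_1 = -1, a_2 = -21, a_3 = -121. This suggests a_t = -5^t + 4.
Base step (t = 1): the formula gives -1 = -1 = a_1.
Suppose the result is true for t = p, so a_p = -5^p + 4.
Then a_{p+1} = 5·a_p - 16 = 5·(-5^p + 4) - 16 = -5^(p + 1) + 4,
which is the claimed formula at t = p+1.
This completes the induction.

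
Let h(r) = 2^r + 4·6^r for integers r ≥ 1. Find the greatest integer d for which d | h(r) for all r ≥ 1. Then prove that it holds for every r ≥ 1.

Computing the first values: h(1) = 26 and h(2) = 148; gcd(26, 148) = 2, so d ≤ 2.
We prove 2 | 2^r + 4·6^r for all r ≥ 1 by induction on r.
Base case (r = 1): h(1) = 26 = 2·(13), so 2 | h(1).
Inductive step: suppose the statement holds for some k ≥ 1, i.e. 2 | h(k). Then
h(k+1) − 6·h(k) = (2^(k+1) + 4·6^(k+1)) − 6·(2^k + 4·6^k) = (1)·2^k·(2 − 6) = (-4)·2^k. Since 2 | h(k) by the inductive hypothesis, 2 | 6·h(k); and 2 | -4 since -4 = 2·-2. Therefore 2 | h(k+1).
By induction, the statement is established for all r ≥ 1.
Therefore the largest such d is 2.

d = 2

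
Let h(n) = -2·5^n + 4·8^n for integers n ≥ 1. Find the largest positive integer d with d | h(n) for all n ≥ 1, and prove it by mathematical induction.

Computing the first values: h(1) = 22 and h(2) = 206; gcd(22, 206) = 2, so d ≤ 2.
We prove 2 | -2·5^n + 4·8^n for all n ≥ 1 by induction on n.
When n = 1: h(1) = 22 = 2·(11), so 2 | h(1).
Suppose the result is true for n = r, i.e. 2 | h(r). Then
h(r+1) − 8·h(r) = (-2·5^(r+1) + 4·8^(r+1)) − 8·(-2·5^r + 4·8^r) = (-2)·5^r·(5 − 8) = (6)·5^r. Since 2 | h(r) by the inductive hypothesis, 2 | 8·h(r); and 2 | 6 since 6 = 2·3. Therefore 2 | h(r+1).
By the principle of mathematical induction, the result holds for all n ≥ 1.
Therefore the largest such d is 2.

d = 2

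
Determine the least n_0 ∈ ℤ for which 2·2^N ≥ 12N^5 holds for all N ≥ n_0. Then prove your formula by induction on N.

n_0 = 27

At N = 26: 134217728 < 142576512, so the inequality fails and n_0 ≥ 27. We prove 2·2^N ≥ 12N^5 for all N ≥ 27.
For the base case N = 27: 2·2^N = 268435456 and 12N^5 = 172186884, so 268435456 ≥ 172186884.
Suppose the result is true for N = r, so 2·2^r ≥ 12r^5.
Then 2·2^(r + 1) = 2·(2·2^r) ≥ 2·(12r^5).
Also, for r ≥ 27 we have 2·(12r^5) ≥ 12(r+1)^5, since 2 ≥ (1 + 1/r)^5 for all r ≥ 27.
Combining, 2·2^(r + 1) ≥ 12(r+1)^5.
Hence, by induction on N, the claim holds for every N ≥ 27.
Hence the smallest such n_0 is 27.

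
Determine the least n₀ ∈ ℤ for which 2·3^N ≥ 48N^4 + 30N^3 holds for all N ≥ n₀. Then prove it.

At N = 11: 354294 < 742698, so the inequality fails and n₀ ≥ 12. We prove 2·3^N ≥ 48N^4 + 30N^3 for all N ≥ 12.
Base case (N = 12): 2·3^N = 1062882 and 48N^4 + 30N^3 = 1047168, so 1062882 ≥ 1047168.
Inductive step: suppose the statement holds for some j ≥ 12, so 2·3^j ≥ 48j^4 + 30j^3.
Then 2·3^(j + 1) = 3·(2·3^j) ≥ 3·(48j^4 + 30j^3).
Also, for j ≥ 12 we have 3·(48j^4 + 30j^3) ≥ 48(j+1)^4 + 30(j+1)^3, since 3·(48j^4 + 30j^3) − (48(j+1)^4 + 30(j+1)^3) = 96j^4 - 132j^3 - 378j^2 - 282j - 78, which is nonnegative for all j ≥ 12.
Combining, 2·3^(j + 1) ≥ 48(j+1)^4 + 30(j+1)^3.
By induction, the statement is established for all N ≥ 12.
Hence the smallest such n₀ is 12.

n₀ = 12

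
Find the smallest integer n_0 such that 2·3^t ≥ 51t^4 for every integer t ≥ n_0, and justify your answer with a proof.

n_0 = 12

At t = 11: 354294 < 746691, so the inequality fails and n_0 ≥ 12. We prove 2·3^t ≥ 51t^4 for all t ≥ 12.
Base case (t = 12): 2·3^t = 1062882 and 51t^4 = 1057536, so 1062882 ≥ 1057536.
For the inductive step, assume it holds for an arbitrary i ≥ 12, so 2·3^i ≥ 51i^4.
Then 2·3^(i + 1) = 3·(2·3^i) ≥ 3·(51i^4).
Also, for i ≥ 12 we have 3·(51i^4) ≥ 51(i+1)^4, since 3 ≥ (1 + 1/i)^4 for all i ≥ 12.
Combining, 2·3^(i + 1) ≥ 51(i+1)^4.
By induction, the statement is established for all t ≥ 12.
Hence the smallest such n_0 is 12.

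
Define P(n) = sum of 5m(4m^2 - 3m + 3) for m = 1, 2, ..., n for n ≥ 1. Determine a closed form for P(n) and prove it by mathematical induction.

P(n) = 5n(n + 1)(n^2 + 1)

We claim P(n) = 5n(n + 1)(n^2 + 1) for all n ≥ 1.
For the base case n = 1: P(1) = 20, and the closed form gives 20. They agree.
Inductive step: assume the claim holds for n = m, so P(m) = 5m(m^3 + m^2 + m + 1).
Then P(m+1) = P(m) + (20m^3 + 45m^2 + 45m + 20) = (5m(m^3 + m^2 + m + 1)) + (20m^3 + 45m^2 + 45m + 20).
Simplifying, P(m+1) = 5(m + 1)(m + 2)(m^2 + 2m + 2) = 5(m+1)((m+1) + 1)((m+1)^2 + 1),
which is the closed form with n = m+1.
Hence, by induction on n, the claim holds for every n ≥ 1.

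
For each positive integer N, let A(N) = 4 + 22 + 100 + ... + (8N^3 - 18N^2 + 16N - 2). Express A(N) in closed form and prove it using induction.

A(N) = N(2N^3 - 2N^2 + N + 3)

We claim A(N) = N(2N^3 - 2N^2 + N + 3) for all N ≥ 1.
Base step (N = 1): A(1) = 4, and the closed form gives 4. They agree.
Suppose the result is true for N = k, so A(k) = k(2k^3 - 2k^2 + k + 3).
Then A(k+1) = A(k) + (8k^3 + 6k^2 + 4k + 4) = (k(2k^3 - 2k^2 + k + 3)) + (8k^3 + 6k^2 + 4k + 4).
Simplifying, A(k+1) = (k + 1)(2k^3 + 4k^2 + 3k + 4) = (k+1)(2(k+1)^3 - 2(k+1)^2 + (k+1) + 3),
which is the closed form with N = k+1.
Hence, by induction on N, the claim holds for every N ≥ 1.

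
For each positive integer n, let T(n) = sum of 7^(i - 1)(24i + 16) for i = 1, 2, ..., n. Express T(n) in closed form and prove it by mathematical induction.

We claim T(n) = 2·7^n(2n + 1) - 2 for all n ≥ 1.
When n = 1: T(1) = 40, and the closed form gives 40. They agree.
For the inductive step, assume it holds for an arbitrary i ≥ 1, so T(i) = 2·7^i(2i + 1) - 2.
Then T(i+1) = T(i) + (7^i(24i + 40)) = (2·7^i(2i + 1) - 2) + (7^i(24i + 40)).
Simplifying, T(i+1) = 28·7^i·i + 42·7^i - 2 = 2·7^(i+1)(2(i+1) + 1) - 2,
which is the closed form with n = i+1.
By induction, the statement is established for all n ≥ 1.

T(n) = 2·7^n(2n + 1) - 2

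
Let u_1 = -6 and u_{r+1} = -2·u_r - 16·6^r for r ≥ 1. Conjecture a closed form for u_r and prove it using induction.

Computing the first terms: u_1 = -6, u_2 = -84, u_3 = -408. This suggests u_r = -3(-2)^r - 2·6^r.
Base step (r = 1): the formula gives -6 = -6 = u_1.
Inductive step: suppose the statement holds for some j ≥ 1, so u_j = -3(-2)^j - 2·6^j.
Then u_{j+1} = -2·u_j - 16·6^j = -2·(-3(-2)^j - 2·6^j) - 16·6^j = -3(-2)^(j + 1) - 2·6^(j + 1),
which is the claimed formula at r = j+1.
By the principle of mathematical induction, the result holds for all r ≥ 1.

u_r = -3(-2)^r - 2·6^r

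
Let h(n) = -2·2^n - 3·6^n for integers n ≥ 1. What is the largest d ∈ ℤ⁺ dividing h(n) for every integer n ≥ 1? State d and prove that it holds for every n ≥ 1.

d = 2

Computing the first values: h(1) = -22 and h(2) = -116; gcd(-22, -116) = 2, so d ≤ 2.
We prove 2 | -2·2^n - 3·6^n for all n ≥ 1 by induction on n.
For the base case n = 1: h(1) = -22 = 2·(-11), so 2 | h(1).
Inductive step: suppose the statement holds for some r ≥ 1, i.e. 2 | h(r). Then
h(r+1) − 6·h(r) = (-2·2^(r+1) - 3·6^(r+1)) − 6·(-2·2^r - 3·6^r) = (-2)·2^r·(2 − 6) = (8)·2^r. Since 2 | h(r) by the inductive hypothesis, 2 | 6·h(r); and 2 | 8 since 8 = 2·4. Therefore 2 | h(r+1).
Hence, by induction on n, the claim holds for every n ≥ 1.
Therefore the largest such d is 2.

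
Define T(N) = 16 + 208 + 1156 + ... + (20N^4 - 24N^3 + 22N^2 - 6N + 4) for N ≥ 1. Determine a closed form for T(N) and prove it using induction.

We claim T(N) = 2N(2N^4 + 2N^3 + N^2 + N + 2) for all N ≥ 1.
For the base case N = 1: T(1) = 16, and the closed form gives 16. They agree.
Inductive step: assume the claim holds for N = i, so T(i) = 2i(2i^4 + 2i^3 + i^2 + i + 2).
Then T(i+1) = T(i) + (20i^4 + 56i^3 + 70i^2 + 46i + 16) = (2i(2i^4 + 2i^3 + i^2 + i + 2)) + (20i^4 + 56i^3 + 70i^2 + 46i + 16).
Simplifying, T(i+1) = 2(i + 1)(2i^4 + 10i^3 + 19i^2 + 17i + 8) = 2(i+1)(2(i+1)^4 + 2(i+1)^3 + (i+1)^2 + (i+1) + 2),
which is the closed form with N = i+1.
By the principle of mathematical induction, the result holds for all N ≥ 1.

T(N) = 2N(2N^4 + 2N^3 + N^2 + N + 2)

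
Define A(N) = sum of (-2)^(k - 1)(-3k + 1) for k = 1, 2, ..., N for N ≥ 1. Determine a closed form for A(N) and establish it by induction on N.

A(N) = (-2)^N·N

We claim A(N) = (-2)^N·N for all N ≥ 1.
Base case (N = 1): A(1) = -2, and the closed form gives -2. They agree.
For the inductive step, assume it holds for an arbitrary k ≥ 1, so A(k) = (-2)^k·k.
Then A(k+1) = A(k) + ((-2)^k(-3k - 2)) = ((-2)^k·k) + ((-2)^k(-3k - 2)).
Simplifying, A(k+1) = (-2)^(k + 1)(k + 1) = (-2)^(k+1)·(k+1),
which is the closed form with N = k+1.
This completes the induction.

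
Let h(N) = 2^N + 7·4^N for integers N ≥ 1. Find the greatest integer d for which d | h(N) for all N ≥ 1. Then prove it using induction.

d = 2

Computing the first values: h(1) = 30 and h(2) = 116; gcd(30, 116) = 2, so d ≤ 2.
We prove 2 | 2^N + 7·4^N for all N ≥ 1 by induction on N.
For the base case N = 1: h(1) = 30 = 2·(15), so 2 | h(1).
Suppose the result is true for N = r, i.e. 2 | h(r). Then
h(r+1) − 4·h(r) = (2^(r+1) + 7·4^(r+1)) − 4·(2^r + 7·4^r) = (1)·2^r·(2 − 4) = (-2)·2^r. Since 2 | h(r) by the inductive hypothesis, 2 | 4·h(r); and 2 | -2 since -2 = 2·-1. Therefore 2 | h(r+1).
By the principle of mathematical induction, the result holds for all N ≥ 1.
Therefore the largest such d is 2.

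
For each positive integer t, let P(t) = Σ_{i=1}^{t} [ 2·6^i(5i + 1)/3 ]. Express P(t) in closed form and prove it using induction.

We claim P(t) = 4·6^t·t for all t ≥ 1.
Base step (t = 1): P(1) = 24, and the closed form gives 24. They agree.
Inductive step: suppose the statement holds for some i ≥ 1, so P(i) = 4·6^i·i.
Then P(i+1) = P(i) + (6^i(20i + 24)) = (4·6^i·i) + (6^i(20i + 24)).
Simplifying, P(i+1) = 24·6^i(i + 1) = 4·6^(i+1)·(i+1),
which is the closed form with t = i+1.
By induction, the statement is established for all t ≥ 1.

P(t) = 4·6^t·t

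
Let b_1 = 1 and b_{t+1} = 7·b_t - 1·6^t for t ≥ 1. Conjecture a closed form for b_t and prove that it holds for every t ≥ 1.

b_t = 6^t - 5·7^(t - 1)

Computing the first terms: b_1 = 1, b_2 = 1, b_3 = -29. This suggests b_t = 6^t - 5·7^(t - 1).
For the base case t = 1: the formula gives 1 = 1 = b_1.
For the inductive step, assume it holds for an arbitrary p ≥ 1, so b_p = 6^p - 5·7^(p - 1).
Then b_{p+1} = 7·b_p - 1·6^p = 7·(6^p - 5·7^(p - 1)) - 1·6^p = 6^(p + 1) - 5·7^p = 6^(p+1) - 5·7^((p+1) - 1),
which is the claimed formula at t = p+1.
By the principle of mathematical induction, the result holds for all t ≥ 1.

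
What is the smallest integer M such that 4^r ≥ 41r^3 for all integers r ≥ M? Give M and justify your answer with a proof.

At r = 6: 4096 < 8856, so the inequality fails and M ≥ 7. We prove 4^r ≥ 41r^3 for all r ≥ 7.
Base step (r = 7): 4^r = 16384 and 41r^3 = 14063, so 16384 ≥ 14063.
Inductive step: suppose the statement holds for some k ≥ 7, so 4^k ≥ 41k^3.
Then 4^(k + 1) = 4·(4^k) ≥ 4·(41k^3).
Also, for k ≥ 7 we have 4·(41k^3) ≥ 41(k+1)^3, since 4 ≥ (1 + 1/k)^3 for all k ≥ 7.
Combining, 4^(k + 1) ≥ 41(k+1)^3.
Hence, by induction on r, the claim holds for every r ≥ 7.
Hence the smallest such M is 7.

M = 7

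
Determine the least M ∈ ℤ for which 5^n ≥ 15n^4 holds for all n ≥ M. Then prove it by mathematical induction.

At n = 6: 15625 < 19440, so the inequality fails and M ≥ 7. We prove 5^n ≥ 15n^4 for all n ≥ 7.
Base case (n = 7): 5^n = 78125 and 15n^4 = 36015, so 78125 ≥ 36015.
For the inductive step, assume it holds for an arbitrary k ≥ 7, so 5^k ≥ 15k^4.
Then 5^(k + 1) = 5·(5^k) ≥ 5·(15k^4).
Also, for k ≥ 7 we have 5·(15k^4) ≥ 15(k+1)^4, since 5 ≥ (1 + 1/k)^4 for all k ≥ 7.
Combining, 5^(k + 1) ≥ 15(k+1)^4.
By the principle of mathematical induction, the result holds for all n ≥ 7.
Hence the smallest such M is 7.

M = 7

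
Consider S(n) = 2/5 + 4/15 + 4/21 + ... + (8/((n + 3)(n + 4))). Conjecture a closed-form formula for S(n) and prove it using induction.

We claim S(n) = 2n/(n + 4) for all n ≥ 1.
Base case (n = 1): S(1) = 2/5, and the closed form gives 2/5. They agree.
Inductive step: assume the claim holds for n = m, so S(m) = 2m/(m + 4).
Then S(m+1) = S(m) + (8/((m + 4)(m + 5))) = (2m/(m + 4)) + (8/((m + 4)(m + 5))).
Simplifying, S(m+1) = 2(m + 1)/(m + 5) = 2(m+1)/((m+1) + 4),
which is the closed form with n = m+1.
Hence, by induction on n, the claim holds for every n ≥ 1.

S(n) = 2n/(n + 4)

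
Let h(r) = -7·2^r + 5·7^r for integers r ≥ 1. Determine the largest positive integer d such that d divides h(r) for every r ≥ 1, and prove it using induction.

Computing the first values: h(1) = 21 and h(2) = 217; gcd(21, 217) = 7, so d ≤ 7.
We prove 7 | -7·2^r + 5·7^r for all r ≥ 1 by induction on r.
When r = 1: h(1) = 21 = 7·(3), so 7 | h(1).
Inductive step: suppose the statement holds for some p ≥ 1, i.e. 7 | h(p). Then
h(p+1) − 7·h(p) = (-7·2^(p+1) + 5·7^(p+1)) − 7·(-7·2^p + 5·7^p) = (-7)·2^p·(2 − 7) = (35)·2^p. Since 7 | h(p) by the inductive hypothesis, 7 | 7·h(p); and 7 | 35 since 35 = 7·5. Therefore 7 | h(p+1).
Hence, by induction on r, the claim holds for every r ≥ 1.
Therefore the largest such d is 7.

d = 7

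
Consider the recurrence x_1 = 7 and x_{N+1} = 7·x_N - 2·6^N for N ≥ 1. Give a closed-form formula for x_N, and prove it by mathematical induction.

x_N = 2·6^N - 5·7^(N - 1)

Computing the first terms: x_1 = 7, x_2 = 37, x_3 = 187. This suggests x_N = 2·6^N - 5·7^(N - 1).
Base step (N = 1): the formula gives 7 = 7 = x_1.
Inductive step: assume the claim holds for N = i, so x_i = 2·6^i - 5·7^(i - 1).
Then x_{i+1} = 7·x_i - 2·6^i = 7·(2·6^i - 5·7^(i - 1)) - 2·6^i = 2·6^(i + 1) - 5·7^i = 2·6^(i+1) - 5·7^((i+1) - 1),
which is the claimed formula at N = i+1.
Hence, by induction on N, the claim holds for every N ≥ 1.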